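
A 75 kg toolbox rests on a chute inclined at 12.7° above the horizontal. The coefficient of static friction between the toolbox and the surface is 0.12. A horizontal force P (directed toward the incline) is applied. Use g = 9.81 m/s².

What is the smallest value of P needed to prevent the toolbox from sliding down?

The toolbox tends to slide down (tan θ > μ_s), so at the point of impending slip friction acts up-slope at its limit: f = μ_s N.
Perpendicular to the incline: N = m g cos θ + P sin θ.
Along the incline: P cos θ + μ_s N = m g sin θ, i.e. P cos θ + μ_s (m g cos θ + P sin θ) = m g sin θ.
Solving, P (cos θ + μ_s sin θ) = m g (sin θ − μ_s cos θ), so P = 736×0.1028/1.002 = 75.5 N.

P_min ≈ 75.5 N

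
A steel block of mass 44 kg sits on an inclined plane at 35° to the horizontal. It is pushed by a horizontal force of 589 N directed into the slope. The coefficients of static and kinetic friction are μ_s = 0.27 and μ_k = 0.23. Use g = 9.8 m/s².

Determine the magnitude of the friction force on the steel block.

The horizontal push has a component P sin θ into the surface, so N = m g cos θ + P sin θ = 353.2 + 337.8 = 691.1 N.
Along the incline, the net driving force (taking up-slope positive) is P cos θ − m g sin θ = 482.5 − 247.3 = 235.2 N, so equilibrium requires friction f = -235.2 N (down-slope).
The limit of static friction is μ_s N = 186.6 N.
The required 235.2 N exceeds the static limit, so the steel block slides up-slope and f = μ_k N = 0.23×691.1 = 159 N.

f ≈ 159 N (down the incline)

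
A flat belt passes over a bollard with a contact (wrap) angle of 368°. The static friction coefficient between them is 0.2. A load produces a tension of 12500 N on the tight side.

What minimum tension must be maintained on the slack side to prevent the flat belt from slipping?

T_min ≈ 3460 N

Capstan equation at impending slip: T_tight/T_slack = e^{μβ}.
β = 368° = 6.423 rad; e^{μβ} = e^{0.2×6.423} = 3.613.
T_slack = T_tight / e^{μβ} = 12500 / 3.613 = 3460 N.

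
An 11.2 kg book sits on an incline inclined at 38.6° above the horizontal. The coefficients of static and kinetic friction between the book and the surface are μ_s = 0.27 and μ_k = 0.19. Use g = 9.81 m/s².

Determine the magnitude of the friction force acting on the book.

Perpendicular to the surface, N = m g cos θ = 11.2·9.81·cos 38.6° = 85.87 N.
For equilibrium along the incline, friction must balance the weight component: f = m g sin θ = 68.55 N up the slope.
The static-friction ceiling is μ_s N = 0.27 × 85.87 = 23.18 N.
Since |68.55| > 23.18 N, static friction cannot hold it; the book slides down the incline and kinetic friction applies: f = μ_k N = 0.19 × 85.87 = 16.3 N.

f ≈ 16.3 N (up the incline)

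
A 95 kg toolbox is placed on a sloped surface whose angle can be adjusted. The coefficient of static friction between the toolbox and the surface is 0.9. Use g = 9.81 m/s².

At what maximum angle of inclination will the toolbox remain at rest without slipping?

θ_max ≈ 42°

At the slip threshold, m g sin θ = μ_s · m g cos θ, so tan θ = μ_s.
θ_max = arctan(0.9) = 42°.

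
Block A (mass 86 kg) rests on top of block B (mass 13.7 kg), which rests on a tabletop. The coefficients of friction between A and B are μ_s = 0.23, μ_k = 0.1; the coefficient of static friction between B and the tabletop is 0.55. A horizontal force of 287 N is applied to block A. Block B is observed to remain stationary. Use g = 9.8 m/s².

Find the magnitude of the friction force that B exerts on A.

f ≈ 84.3 N

The normal force B exerts on A is simply A's weight, N₁ = 842.8 N.
So the A–B interface can sustain at most μ_s N₁ = 193.8 N of static friction.
P = 287 N exceeds that limit, so A slips over B and the interface friction becomes kinetic: f₁ = μ_k N₁ = 0.1×842.8 = 84.3 N.
B experiences an equal 84.3 N forward from A (third law). B is in equilibrium, so the floor supplies f₂ = 84.3 N of static friction (limit μ_s(m_A+m_B)g = 537.4 N, not exceeded).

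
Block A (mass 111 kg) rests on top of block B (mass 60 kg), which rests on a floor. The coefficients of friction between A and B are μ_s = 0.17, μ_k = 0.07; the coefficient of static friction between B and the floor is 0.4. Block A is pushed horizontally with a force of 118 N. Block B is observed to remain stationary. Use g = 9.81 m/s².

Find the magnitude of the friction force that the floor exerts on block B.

f ≈ 118 N

Normal force at the A–B interface: N₁ = m_A g = 1089 N.
Maximum static friction on A from B: μ_s N₁ = 0.17×1089 = 185.1 N.
P = 118 N is within that limit, so A and B move together (both at rest); the A–B friction is simply f₁ = P = 118 N.
By Newton's third law B feels 118 N forward from A. With B stationary, the floor's static friction on B balances it: f₂ = 118 N (well within μ_s(m_A+m_B)g = 671 N).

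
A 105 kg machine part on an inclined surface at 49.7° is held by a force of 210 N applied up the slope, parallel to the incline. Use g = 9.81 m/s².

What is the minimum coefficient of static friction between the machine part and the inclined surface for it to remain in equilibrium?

N = m g cos θ = 666.2 N.
Friction must make up the shortfall along the incline: f = m g sin θ − P = 785.6 − 210 = 575.6 N.
At the threshold f = μ_s N, so μ_s,min = 575.6/666.2 = 0.864.

μ_s,min ≈ 0.864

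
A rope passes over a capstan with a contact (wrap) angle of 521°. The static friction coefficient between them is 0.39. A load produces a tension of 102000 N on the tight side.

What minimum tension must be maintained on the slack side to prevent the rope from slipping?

T_min ≈ 2940 N

Capstan equation at impending slip: T_tight/T_slack = e^{μβ}.
β = 521° = 9.093 rad; e^{μβ} = e^{0.39×9.093} = 34.69.
T_slack = T_tight / e^{μβ} = 102000 / 34.69 = 2940 N.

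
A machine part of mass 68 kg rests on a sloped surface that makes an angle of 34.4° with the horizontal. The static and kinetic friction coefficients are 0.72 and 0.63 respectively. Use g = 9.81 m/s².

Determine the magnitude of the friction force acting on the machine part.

f ≈ 377 N (up the incline)

Perpendicular to the surface, N = m g cos θ = 68·9.81·cos 34.4° = 550.4 N.
Along the slope the weight component is m g sin θ = 376.9 N; friction must supply exactly this, acting up-slope.
The static-friction ceiling is μ_s N = 0.72 × 550.4 = 396.3 N.
Since |376.9| ≤ 396.3 N, static friction is sufficient; f equals the required value, not μ_s N.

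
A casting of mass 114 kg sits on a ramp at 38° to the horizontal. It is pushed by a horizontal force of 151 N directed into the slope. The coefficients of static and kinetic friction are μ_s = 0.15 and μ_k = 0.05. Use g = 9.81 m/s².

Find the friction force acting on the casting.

f ≈ 48.7 N (up the incline)

Resolve perpendicular to the incline: N = m g cos θ + P sin θ = 114×9.81×cos 38° + 151×sin 38° = 974.2 N.
Parallel to the incline: P cos θ − m g sin θ = 119 − 688.5 = -569.5 N; the friction needed to balance this is 569.5 N acting up the slope.
Maximum static friction: μ_s N = 0.15 × 974.2 = 146.1 N.
|f_req| = 569.5 > 146.1 N → the casting slides down the incline; f = μ_k N = 0.05 × 974.2 = 48.7 N.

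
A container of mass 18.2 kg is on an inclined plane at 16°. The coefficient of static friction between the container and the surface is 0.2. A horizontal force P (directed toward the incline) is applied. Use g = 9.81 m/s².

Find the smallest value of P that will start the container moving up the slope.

P ≈ 92.2 N

At impending motion up the slope, friction acts down-slope at its limit: f = μ_s N.
Perpendicular to the incline: N = m g cos θ + P sin θ.
Along the incline: P cos θ = m g sin θ + μ_s N = m g sin θ + μ_s (m g cos θ + P sin θ).
Solving, P (cos θ − μ_s sin θ) = m g (sin θ + μ_s cos θ), so P = 18.2×9.81×(sin 16° + 0.2 cos 16°)/(cos 16° − 0.2 sin 16°) = 179×0.4679/0.9061 = 92.2 N.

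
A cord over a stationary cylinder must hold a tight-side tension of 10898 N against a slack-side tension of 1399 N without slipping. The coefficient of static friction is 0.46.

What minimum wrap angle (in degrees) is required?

β_min ≈ 256°

T₂/T₁ = e^{μβ} → β = ln(T₂/T₁)/μ.
β = ln(10898/1399)/0.46 = 2.053/0.46 = 4.463 rad.
In degrees: β = 4.463 × 180/π = 256°.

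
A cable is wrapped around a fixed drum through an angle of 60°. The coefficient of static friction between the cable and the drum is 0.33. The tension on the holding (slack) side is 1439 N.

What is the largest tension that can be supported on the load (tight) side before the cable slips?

At impending slip the capstan equation gives T₂/T₁ = e^{μβ} with β in radians.
β = 60° × π/180 = 1.047 rad.
e^{μβ} = e^{0.33×1.047} = 1.413.
T₂ = T₁ · e^{μβ} = 1439 × 1.413 = 2030 N.

T_max ≈ 2030 N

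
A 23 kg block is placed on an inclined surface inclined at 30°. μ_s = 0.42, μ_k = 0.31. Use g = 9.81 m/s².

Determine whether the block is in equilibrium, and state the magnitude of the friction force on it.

f ≈ 60.6 N

N = m g cos θ = 195 N.
Down-slope weight component: m g sin θ = 113 N.
μ_s N = 82.1 N.
113 > 82.1 N, so it slides; kinetic friction f = μ_k N = 0.31×195 = 60.6 N.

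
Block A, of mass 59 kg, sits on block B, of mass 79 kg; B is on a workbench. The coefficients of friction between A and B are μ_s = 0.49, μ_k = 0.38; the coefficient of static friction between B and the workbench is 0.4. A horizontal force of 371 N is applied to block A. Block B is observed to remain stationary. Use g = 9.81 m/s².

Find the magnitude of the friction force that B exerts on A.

Normal force at the A–B interface: N₁ = m_A g = 578.8 N.
Maximum static friction on A from B: μ_s N₁ = 0.49×578.8 = 283.6 N.
Since P = 371 N > 283.6 N, A slides on B; the A–B friction is kinetic: f₁ = μ_k N₁ = 0.38×578.8 = 220 N.
By Newton's third law B feels 220 N forward from A. With B stationary, the floor's static friction on B balances it: f₂ = 220 N (well within μ_s(m_A+m_B)g = 541.5 N).

f ≈ 220 N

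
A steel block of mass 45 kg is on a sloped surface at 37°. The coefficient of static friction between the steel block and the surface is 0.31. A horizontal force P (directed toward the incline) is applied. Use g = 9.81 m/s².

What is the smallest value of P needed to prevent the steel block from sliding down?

P_min ≈ 159 N

The steel block tends to slide down (tan θ > μ_s), so at the point of impending slip friction acts up-slope at its limit: f = μ_s N.
Perpendicular to the incline: N = m g cos θ + P sin θ.
Along the incline: P cos θ + μ_s N = m g sin θ, i.e. P cos θ + μ_s (m g cos θ + P sin θ) = m g sin θ.
Solving, P (cos θ + μ_s sin θ) = m g (sin θ − μ_s cos θ), so P = 441×0.3542/0.9852 = 159 N.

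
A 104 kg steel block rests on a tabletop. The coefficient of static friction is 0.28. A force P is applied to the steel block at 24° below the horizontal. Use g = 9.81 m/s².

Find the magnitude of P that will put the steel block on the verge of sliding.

P ≈ 357 N

N = m g + P sin α (the push presses the steel block into the tabletop).
At impending slip, P cos α = μ_s N = μ_s (m g + P sin α).
Solving: P (cos α − μ_s sin α) = μ_s m g → P = 0.28×1020/(cos 24° − 0.28 sin 24°) = 286/0.7997 = 357 N.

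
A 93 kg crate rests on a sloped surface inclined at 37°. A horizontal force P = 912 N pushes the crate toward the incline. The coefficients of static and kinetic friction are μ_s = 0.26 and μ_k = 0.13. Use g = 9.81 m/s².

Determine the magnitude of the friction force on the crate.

f ≈ 179 N (down the incline)

The horizontal push has a component P sin θ into the surface, so N = m g cos θ + P sin θ = 728.6 + 548.9 = 1277 N.
Parallel to the incline: P cos θ − m g sin θ = 728.4 − 549.1 = 179.3 N; the friction needed to balance this is 179.3 N acting down the slope.
Maximum static friction: μ_s N = 0.26 × 1277 = 332.1 N.
|f_req| = 179.3 ≤ 332.1 N → the crate is in equilibrium; friction equals the required value.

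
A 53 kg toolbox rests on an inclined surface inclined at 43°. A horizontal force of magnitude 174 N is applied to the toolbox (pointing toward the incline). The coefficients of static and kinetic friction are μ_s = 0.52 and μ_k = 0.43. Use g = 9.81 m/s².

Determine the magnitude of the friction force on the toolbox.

f ≈ 227 N (up the incline)

The horizontal push has a component P sin θ into the surface, so N = m g cos θ + P sin θ = 380.3 + 118.7 = 498.9 N.
Parallel to the incline: P cos θ − m g sin θ = 127.3 − 354.6 = -227.3 N; the friction needed to balance this is 227.3 N acting up the slope.
The limit of static friction is μ_s N = 259.4 N.
|f_req| = 227.3 ≤ 259.4 N → the toolbox is in equilibrium; friction equals the required value.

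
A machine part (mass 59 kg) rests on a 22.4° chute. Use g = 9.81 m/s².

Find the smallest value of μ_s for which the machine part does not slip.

At the slip threshold m g sin θ = μ_s m g cos θ, so μ_s,min = tan θ.
μ_s,min = tan 22.4° = 0.412.

μ_s,min ≈ 0.412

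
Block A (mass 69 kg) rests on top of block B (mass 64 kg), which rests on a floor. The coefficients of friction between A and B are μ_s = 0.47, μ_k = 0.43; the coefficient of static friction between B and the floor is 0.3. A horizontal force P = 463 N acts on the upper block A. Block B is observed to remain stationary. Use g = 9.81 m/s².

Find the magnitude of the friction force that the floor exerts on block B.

Between the blocks, N₁ = m_A g = 676.9 N.
Maximum static friction on A from B: μ_s N₁ = 0.47×676.9 = 318.1 N.
Since P = 463 N > 318.1 N, A slides on B; the A–B friction is kinetic: f₁ = μ_k N₁ = 0.43×676.9 = 291 N.
By Newton's third law B feels 291 N forward from A. With B stationary, the floor's static friction on B balances it: f₂ = 291 N (well within μ_s(m_A+m_B)g = 391.4 N).

f ≈ 291 N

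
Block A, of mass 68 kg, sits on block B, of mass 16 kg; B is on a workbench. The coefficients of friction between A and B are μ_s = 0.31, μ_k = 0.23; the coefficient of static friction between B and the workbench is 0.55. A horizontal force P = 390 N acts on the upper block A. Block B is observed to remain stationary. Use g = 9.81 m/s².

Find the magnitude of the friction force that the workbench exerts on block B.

Normal force at the A–B interface: N₁ = m_A g = 667.1 N.
So the A–B interface can sustain at most μ_s N₁ = 206.8 N of static friction.
Since P = 390 N > 206.8 N, A slides on B; the A–B friction is kinetic: f₁ = μ_k N₁ = 0.23×667.1 = 153 N.
B experiences an equal 153 N forward from A (third law). B is in equilibrium, so the floor supplies f₂ = 153 N of static friction (limit μ_s(m_A+m_B)g = 453.2 N, not exceeded).

f ≈ 153 N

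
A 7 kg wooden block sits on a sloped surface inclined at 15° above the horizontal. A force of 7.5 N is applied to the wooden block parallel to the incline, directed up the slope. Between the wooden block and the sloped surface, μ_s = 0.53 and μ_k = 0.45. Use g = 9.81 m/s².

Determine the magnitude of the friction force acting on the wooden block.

Perpendicular to the surface, N = m g cos θ = 7·9.81·cos 15° = 66.33 N.
For equilibrium along the incline the friction force must supply f = m g sin θ − P = 17.77 − 7.5 = 10.27 N (positive meaning up-slope).
Maximum static friction available: μ_s N = 0.53 × 66.33 = 35.15 N.
Since |10.27| ≤ 35.15 N, static friction is sufficient; f equals the required value, not μ_s N.

f ≈ 10.3 N (up the incline)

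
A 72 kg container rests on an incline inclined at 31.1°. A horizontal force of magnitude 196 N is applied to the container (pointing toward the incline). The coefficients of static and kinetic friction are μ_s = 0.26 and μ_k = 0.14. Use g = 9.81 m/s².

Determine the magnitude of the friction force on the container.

Normal direction: N = m g cos θ + P sin θ = 706 N.
Parallel to the incline: P cos θ − m g sin θ = 167.8 − 364.8 = -197 N; the friction needed to balance this is 197 N acting up the slope.
Maximum static friction: μ_s N = 0.26 × 706 = 183.6 N.
The required 197 N exceeds the static limit, so the container slides down-slope and f = μ_k N = 0.14×706 = 98.8 N.

f ≈ 98.8 N (up the incline)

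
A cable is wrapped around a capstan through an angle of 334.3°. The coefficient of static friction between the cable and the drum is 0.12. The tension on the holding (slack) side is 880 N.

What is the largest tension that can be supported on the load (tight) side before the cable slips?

At impending slip the capstan equation gives T₂/T₁ = e^{μβ} with β in radians.
β = 334.3° × π/180 = 5.835 rad.
e^{μβ} = e^{0.12×5.835} = 2.014.
T₂ = T₁ · e^{μβ} = 880 × 2.014 = 1770 N.

T_max ≈ 1770 N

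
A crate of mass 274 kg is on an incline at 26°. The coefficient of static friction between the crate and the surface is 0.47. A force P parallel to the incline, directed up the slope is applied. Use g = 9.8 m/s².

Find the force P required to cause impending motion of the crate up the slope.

At impending motion up the slope, friction acts down-slope at its limit: f = μ_s N.
P is parallel to the surface, so N = m g cos θ = 2410 N.
Along the incline: P = m g sin θ + μ_s N = 1180 + 0.47×2410 = 2310 N.

P ≈ 2310 N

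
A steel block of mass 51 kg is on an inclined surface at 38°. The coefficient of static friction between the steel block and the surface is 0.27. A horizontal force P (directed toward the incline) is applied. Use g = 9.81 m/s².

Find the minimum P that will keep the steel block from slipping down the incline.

P_min ≈ 211 N

The steel block tends to slide down (tan θ > μ_s), so at the point of impending slip friction acts up-slope at its limit: f = μ_s N.
Perpendicular to the incline: N = m g cos θ + P sin θ.
Along the incline: P cos θ + μ_s N = m g sin θ, i.e. P cos θ + μ_s (m g cos θ + P sin θ) = m g sin θ.
Solving, P (cos θ + μ_s sin θ) = m g (sin θ − μ_s cos θ), so P = 500×0.4029/0.9542 = 211 N.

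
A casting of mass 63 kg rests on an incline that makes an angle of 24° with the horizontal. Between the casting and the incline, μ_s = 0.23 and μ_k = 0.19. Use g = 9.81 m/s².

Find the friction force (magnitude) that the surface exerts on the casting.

Perpendicular to the surface, N = m g cos θ = 63·9.81·cos 24° = 564.6 N.
Along the slope the weight component is m g sin θ = 251.4 N; friction must supply exactly this, acting up-slope.
Maximum static friction available: μ_s N = 0.23 × 564.6 = 129.9 N.
Since |251.4| > 129.9 N, static friction cannot hold it; the casting slides down the incline and kinetic friction applies: f = μ_k N = 0.19 × 564.6 = 107 N.

f ≈ 107 N (up the incline)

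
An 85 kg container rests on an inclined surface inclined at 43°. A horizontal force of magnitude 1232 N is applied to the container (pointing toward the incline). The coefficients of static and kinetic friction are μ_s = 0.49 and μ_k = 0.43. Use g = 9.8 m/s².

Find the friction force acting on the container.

f ≈ 333 N (down the incline)

The horizontal push has a component P sin θ into the surface, so N = m g cos θ + P sin θ = 609.2 + 840.2 = 1449 N.
Along the incline, the net driving force (taking up-slope positive) is P cos θ − m g sin θ = 901 − 568.1 = 332.9 N, so equilibrium requires friction f = -332.9 N (down-slope).
Maximum static friction: μ_s N = 0.49 × 1449 = 710.2 N.
Since 332.9 N is within the 710.2 N limit, the container stays put and friction is exactly 333 N.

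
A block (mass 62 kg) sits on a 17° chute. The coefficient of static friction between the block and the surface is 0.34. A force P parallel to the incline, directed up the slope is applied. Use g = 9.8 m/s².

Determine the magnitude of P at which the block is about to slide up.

P ≈ 375 N

At impending motion up the slope, friction acts down-slope at its limit: f = μ_s N.
P is parallel to the surface, so N = m g cos θ = 581 N.
Along the incline: P = m g sin θ + μ_s N = 178 + 0.34×581 = 375 N.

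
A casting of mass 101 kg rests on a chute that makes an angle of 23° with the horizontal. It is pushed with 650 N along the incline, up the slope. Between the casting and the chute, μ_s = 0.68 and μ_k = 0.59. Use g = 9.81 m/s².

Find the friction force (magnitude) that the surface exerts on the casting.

Perpendicular to the surface, N = m g cos θ = 101·9.81·cos 23° = 912 N.
Parallel to the incline, ΣF = 0 gives f = m g sin θ − P = 387.1 − 650 = -262.9 N (up-slope positive).
Maximum static friction available: μ_s N = 0.68 × 912 = 620.2 N.
Since |-262.9| ≤ 620.2 N, the casting remains in static equilibrium and friction takes exactly the required value.

f ≈ 263 N (down the incline)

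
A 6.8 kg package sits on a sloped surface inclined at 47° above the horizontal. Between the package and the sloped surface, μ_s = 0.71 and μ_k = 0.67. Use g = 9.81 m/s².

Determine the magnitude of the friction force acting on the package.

Normal force: N = m g cos θ = 6.8 × 9.81 × cos 47° = 45.49 N.
For equilibrium along the incline, friction must balance the weight component: f = m g sin θ = 48.79 N up the slope.
Maximum static friction available: μ_s N = 0.71 × 45.49 = 32.3 N.
Since |48.79| > 32.3 N, static friction cannot hold it; the package slides down the incline and kinetic friction applies: f = μ_k N = 0.67 × 45.49 = 30.5 N.

f ≈ 30.5 N (up the incline)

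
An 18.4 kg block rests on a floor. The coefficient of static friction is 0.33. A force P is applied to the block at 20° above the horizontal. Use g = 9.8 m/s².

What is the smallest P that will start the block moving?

P ≈ 56.5 N

N = m g − P sin α (the pull lifts the block).
At impending slip, P cos α = μ_s N = μ_s (m g − P sin α).
Solving: P (cos α + μ_s sin α) = μ_s m g → P = 0.33×180/(cos 20° + 0.33 sin 20°) = 59.5/1.053 = 56.5 N.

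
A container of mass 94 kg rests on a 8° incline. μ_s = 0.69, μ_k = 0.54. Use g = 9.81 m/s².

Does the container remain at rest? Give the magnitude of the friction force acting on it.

f ≈ 128 N

N = m g cos θ = 913 N.
Down-slope weight component: m g sin θ = 128 N.
μ_s N = 630 N.
128 ≤ 630 N, so it stays put; friction = 128 N.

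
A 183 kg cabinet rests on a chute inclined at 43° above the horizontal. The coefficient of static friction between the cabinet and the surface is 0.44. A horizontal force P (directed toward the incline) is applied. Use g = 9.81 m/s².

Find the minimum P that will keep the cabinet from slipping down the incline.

The cabinet tends to slide down (tan θ > μ_s), so at the point of impending slip friction acts up-slope at its limit: f = μ_s N.
Perpendicular to the incline: N = m g cos θ + P sin θ.
Along the incline: P cos θ + μ_s N = m g sin θ, i.e. P cos θ + μ_s (m g cos θ + P sin θ) = m g sin θ.
Solving, P (cos θ + μ_s sin θ) = m g (sin θ − μ_s cos θ), so P = 1800×0.3602/1.031 = 627 N.

P_min ≈ 627 N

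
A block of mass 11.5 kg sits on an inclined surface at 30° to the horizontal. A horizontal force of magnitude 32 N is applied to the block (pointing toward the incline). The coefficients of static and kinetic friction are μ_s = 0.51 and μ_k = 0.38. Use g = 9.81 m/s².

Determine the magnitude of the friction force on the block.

Resolve perpendicular to the incline: N = m g cos θ + P sin θ = 11.5×9.81×cos 30° + 32×sin 30° = 113.7 N.
Along the incline, the net driving force (taking up-slope positive) is P cos θ − m g sin θ = 27.71 − 56.41 = -28.69 N, so equilibrium requires friction f = 28.69 N (up-slope).
Maximum static friction: μ_s N = 0.51 × 113.7 = 57.99 N.
Since 28.69 N is within the 57.99 N limit, the block stays put and friction is exactly 28.7 N.

f ≈ 28.7 N (up the incline)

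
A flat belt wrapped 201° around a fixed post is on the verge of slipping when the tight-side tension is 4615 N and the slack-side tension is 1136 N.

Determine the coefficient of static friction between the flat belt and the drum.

μ ≈ 0.4

T₂/T₁ = e^{μβ} → μ = ln(T₂/T₁)/β.
β = 201° = 3.508 rad.
μ = ln(4615/1136)/3.508 = ln(4.062)/3.508 = 0.4.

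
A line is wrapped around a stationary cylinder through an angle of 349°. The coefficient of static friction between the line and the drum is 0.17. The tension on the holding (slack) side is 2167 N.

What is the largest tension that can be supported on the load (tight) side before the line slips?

At impending slip the capstan equation gives T₂/T₁ = e^{μβ} with β in radians.
β = 349° × π/180 = 6.091 rad.
e^{μβ} = e^{0.17×6.091} = 2.817.
T₂ = T₁ · e^{μβ} = 2167 × 2.817 = 6100 N.

T_max ≈ 6100 N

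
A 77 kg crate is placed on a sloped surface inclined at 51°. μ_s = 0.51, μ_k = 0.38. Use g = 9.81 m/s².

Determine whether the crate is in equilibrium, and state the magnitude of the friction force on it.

f ≈ 181 N

N = m g cos θ = 475 N.
Down-slope weight component: m g sin θ = 587 N.
μ_s N = 242 N.
587 > 242 N, so it slides; kinetic friction f = μ_k N = 0.38×475 = 181 N.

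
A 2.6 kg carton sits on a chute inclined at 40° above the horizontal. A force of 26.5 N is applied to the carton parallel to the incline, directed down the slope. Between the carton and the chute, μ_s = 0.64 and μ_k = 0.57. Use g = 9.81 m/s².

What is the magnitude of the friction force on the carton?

f ≈ 11.1 N (up the incline)

Perpendicular to the surface, N = m g cos θ = 2.6·9.81·cos 40° = 19.54 N.
For equilibrium along the incline the friction force must supply f = m g sin θ + P = 16.39 + 26.5 = 42.89 N (positive meaning up-slope).
Maximum static friction available: μ_s N = 0.64 × 19.54 = 12.5 N.
|42.89| exceeds 12.5 N, so the carton slips down-slope; friction is kinetic, f = μ_k N = 0.57×19.54 = 11.1 N.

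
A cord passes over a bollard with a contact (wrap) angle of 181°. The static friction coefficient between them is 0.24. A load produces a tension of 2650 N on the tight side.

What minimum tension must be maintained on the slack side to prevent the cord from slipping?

Capstan equation at impending slip: T_tight/T_slack = e^{μβ}.
β = 181° = 3.159 rad; e^{μβ} = e^{0.24×3.159} = 2.134.
T_slack = T_tight / e^{μβ} = 2650 / 2.134 = 1240 N.

T_min ≈ 1240 N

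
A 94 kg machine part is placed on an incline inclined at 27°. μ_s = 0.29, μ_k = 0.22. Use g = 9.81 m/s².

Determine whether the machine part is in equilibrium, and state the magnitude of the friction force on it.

N = m g cos θ = 822 N.
Down-slope weight component: m g sin θ = 419 N.
μ_s N = 238 N.
419 > 238 N, so it slides; kinetic friction f = μ_k N = 0.22×822 = 181 N.

f ≈ 181 N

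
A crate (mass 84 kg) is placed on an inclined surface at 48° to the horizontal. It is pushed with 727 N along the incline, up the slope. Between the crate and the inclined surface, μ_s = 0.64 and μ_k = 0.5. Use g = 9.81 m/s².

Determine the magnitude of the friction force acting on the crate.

Normal force: N = m g cos θ = 84 × 9.81 × cos 48° = 551.4 N.
For equilibrium along the incline the friction force must supply f = m g sin θ − P = 612.4 − 727 = -114.6 N (positive meaning up-slope).
Static friction can supply at most μ_s N = 352.9 N.
Since |-114.6| ≤ 352.9 N, the crate remains in static equilibrium and friction takes exactly the required value.

f ≈ 115 N (down the incline)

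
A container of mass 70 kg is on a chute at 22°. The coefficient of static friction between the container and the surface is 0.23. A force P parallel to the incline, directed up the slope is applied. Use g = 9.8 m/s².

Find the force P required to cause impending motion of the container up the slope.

P ≈ 403 N

At impending motion up the slope, friction acts down-slope at its limit: f = μ_s N.
P is parallel to the surface, so N = m g cos θ = 636 N.
Along the incline: P = m g sin θ + μ_s N = 257 + 0.23×636 = 403 N.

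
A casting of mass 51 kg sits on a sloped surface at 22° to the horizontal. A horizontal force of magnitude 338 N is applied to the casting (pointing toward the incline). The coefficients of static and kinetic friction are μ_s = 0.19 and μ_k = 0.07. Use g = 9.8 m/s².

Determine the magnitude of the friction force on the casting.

Normal direction: N = m g cos θ + P sin θ = 590 N.
Along the incline, the net driving force (taking up-slope positive) is P cos θ − m g sin θ = 313.4 − 187.2 = 126.2 N, so equilibrium requires friction f = -126.2 N (down-slope).
The limit of static friction is μ_s N = 112.1 N.
The required 126.2 N exceeds the static limit, so the casting slides up-slope and f = μ_k N = 0.07×590 = 41.3 N.

f ≈ 41.3 N (down the incline)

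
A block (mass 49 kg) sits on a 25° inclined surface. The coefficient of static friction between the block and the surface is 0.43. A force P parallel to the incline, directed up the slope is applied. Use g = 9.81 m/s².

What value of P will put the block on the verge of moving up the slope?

At impending motion up the slope, friction acts down-slope at its limit: f = μ_s N.
P is parallel to the surface, so N = m g cos θ = 436 N.
Along the incline: P = m g sin θ + μ_s N = 203 + 0.43×436 = 390 N.

P ≈ 390 N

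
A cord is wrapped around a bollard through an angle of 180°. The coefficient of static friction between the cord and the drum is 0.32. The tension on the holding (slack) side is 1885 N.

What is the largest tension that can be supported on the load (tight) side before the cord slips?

T_max ≈ 5150 N

At impending slip the capstan equation gives T₂/T₁ = e^{μβ} with β in radians.
β = 180° × π/180 = 3.142 rad.
e^{μβ} = e^{0.32×3.142} = 2.733.
T₂ = T₁ · e^{μβ} = 1885 × 2.733 = 5150 N.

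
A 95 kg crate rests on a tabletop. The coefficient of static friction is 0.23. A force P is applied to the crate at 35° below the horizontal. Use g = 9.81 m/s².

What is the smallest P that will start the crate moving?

N = m g + P sin α (the push presses the crate into the tabletop).
At impending slip, P cos α = μ_s N = μ_s (m g + P sin α).
Solving: P (cos α − μ_s sin α) = μ_s m g → P = 0.23×932/(cos 35° − 0.23 sin 35°) = 214/0.6872 = 312 N.

P ≈ 312 N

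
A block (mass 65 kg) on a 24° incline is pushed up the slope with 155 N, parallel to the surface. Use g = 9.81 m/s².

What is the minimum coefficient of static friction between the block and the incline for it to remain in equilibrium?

N = m g cos θ = 582.5 N.
Friction must make up the shortfall along the incline: f = m g sin θ − P = 259.4 − 155 = 104.4 N.
At the threshold f = μ_s N, so μ_s,min = 104.4/582.5 = 0.179.

μ_s,min ≈ 0.179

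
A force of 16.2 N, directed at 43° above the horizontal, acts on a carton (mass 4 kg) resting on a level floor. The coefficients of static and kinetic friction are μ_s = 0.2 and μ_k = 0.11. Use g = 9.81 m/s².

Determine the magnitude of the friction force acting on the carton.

The vertical component of P reduces the normal force: N = m g − P sin α = 39.24 − 11.05 = 28.19 N.
For equilibrium, f = P cos α = 16.2×cos 43° = 11.85 N.
μ_s N = 0.2 × 28.19 = 5.638 N.
The required friction exceeds μ_s N, so the carton moves and f = μ_k N = 3.1 N.

f ≈ 3.1 N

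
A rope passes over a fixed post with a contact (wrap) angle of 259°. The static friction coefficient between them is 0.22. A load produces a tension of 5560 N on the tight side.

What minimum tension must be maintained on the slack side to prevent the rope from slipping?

T_min ≈ 2060 N

Capstan equation at impending slip: T_tight/T_slack = e^{μβ}.
β = 259° = 4.52 rad; e^{μβ} = e^{0.22×4.52} = 2.703.
T_slack = T_tight / e^{μβ} = 5560 / 2.703 = 2060 N.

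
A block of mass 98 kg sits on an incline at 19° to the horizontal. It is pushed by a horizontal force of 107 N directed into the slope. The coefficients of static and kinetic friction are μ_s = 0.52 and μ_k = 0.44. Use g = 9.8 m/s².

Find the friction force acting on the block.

f ≈ 212 N (up the incline)

The horizontal push has a component P sin θ into the surface, so N = m g cos θ + P sin θ = 908.1 + 34.84 = 942.9 N.
Along the incline, the net driving force (taking up-slope positive) is P cos θ − m g sin θ = 101.2 − 312.7 = -211.5 N, so equilibrium requires friction f = 211.5 N (up-slope).
The limit of static friction is μ_s N = 490.3 N.
Since 211.5 N is within the 490.3 N limit, the block stays put and friction is exactly 212 N.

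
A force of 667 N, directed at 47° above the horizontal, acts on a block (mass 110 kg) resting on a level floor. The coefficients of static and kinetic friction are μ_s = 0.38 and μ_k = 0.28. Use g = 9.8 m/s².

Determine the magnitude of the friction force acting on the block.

f ≈ 165 N

N = m g − P sin α = 1078 − 667×sin 47° = 590.2 N.
For equilibrium, f = P cos α = 667×cos 47° = 454.9 N.
μ_s N = 0.38 × 590.2 = 224.3 N.
454.9 > 224.3 N → the block slides; f = μ_k N = 0.28×590.2 = 165 N.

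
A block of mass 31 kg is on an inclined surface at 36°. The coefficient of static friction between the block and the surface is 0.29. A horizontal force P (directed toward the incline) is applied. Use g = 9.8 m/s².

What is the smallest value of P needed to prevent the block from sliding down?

P_min ≈ 110 N

The block tends to slide down (tan θ > μ_s), so at the point of impending slip friction acts up-slope at its limit: f = μ_s N.
Perpendicular to the incline: N = m g cos θ + P sin θ.
Along the incline: P cos θ + μ_s N = m g sin θ, i.e. P cos θ + μ_s (m g cos θ + P sin θ) = m g sin θ.
Solving, P (cos θ + μ_s sin θ) = m g (sin θ − μ_s cos θ), so P = 304×0.3532/0.9795 = 110 N.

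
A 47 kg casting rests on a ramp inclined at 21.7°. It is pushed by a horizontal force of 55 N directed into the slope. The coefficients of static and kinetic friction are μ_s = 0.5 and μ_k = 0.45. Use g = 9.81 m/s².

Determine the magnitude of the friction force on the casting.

The horizontal push has a component P sin θ into the surface, so N = m g cos θ + P sin θ = 428.4 + 20.34 = 448.7 N.
Parallel to the incline: P cos θ − m g sin θ = 51.1 − 170.5 = -119.4 N; the friction needed to balance this is 119.4 N acting up the slope.
The limit of static friction is μ_s N = 224.4 N.
|f_req| = 119.4 ≤ 224.4 N → the casting is in equilibrium; friction equals the required value.

f ≈ 119 N (up the incline)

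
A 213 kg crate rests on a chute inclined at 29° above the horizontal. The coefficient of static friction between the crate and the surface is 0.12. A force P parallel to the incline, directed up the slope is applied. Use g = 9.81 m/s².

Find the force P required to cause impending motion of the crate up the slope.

P ≈ 1230 N

At impending motion up the slope, friction acts down-slope at its limit: f = μ_s N.
P is parallel to the surface, so N = m g cos θ = 1830 N.
Along the incline: P = m g sin θ + μ_s N = 1010 + 0.12×1830 = 1230 N.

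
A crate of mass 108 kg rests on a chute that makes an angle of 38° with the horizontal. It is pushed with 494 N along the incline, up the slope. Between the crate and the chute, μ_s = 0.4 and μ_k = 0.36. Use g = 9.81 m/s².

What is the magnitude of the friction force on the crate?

f ≈ 158 N (up the incline)

The normal reaction is N = m g cos θ = 834.9 N.
Parallel to the incline, ΣF = 0 gives f = m g sin θ − P = 652.3 − 494 = 158.3 N (up-slope positive).
Maximum static friction available: μ_s N = 0.4 × 834.9 = 334 N.
Since |158.3| ≤ 334 N, static friction is sufficient; f equals the required value, not μ_s N.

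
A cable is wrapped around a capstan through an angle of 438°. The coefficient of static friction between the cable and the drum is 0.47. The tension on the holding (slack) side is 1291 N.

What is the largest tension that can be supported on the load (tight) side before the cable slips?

At impending slip the capstan equation gives T₂/T₁ = e^{μβ} with β in radians.
β = 438° × π/180 = 7.645 rad.
e^{μβ} = e^{0.47×7.645} = 36.34.
T₂ = T₁ · e^{μβ} = 1291 × 36.34 = 46900 N.

T_max ≈ 46900 N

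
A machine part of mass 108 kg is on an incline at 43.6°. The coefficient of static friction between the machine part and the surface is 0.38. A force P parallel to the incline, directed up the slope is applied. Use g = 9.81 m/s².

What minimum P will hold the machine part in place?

P_min ≈ 439 N

The machine part tends to slide down (tan θ > μ_s), so at the point of impending slip friction acts up-slope at its limit: f = μ_s N.
P is parallel to the surface, so N = m g cos θ = 767 N.
Along the incline: P + μ_s N = m g sin θ, so P = 731 − 0.38×767 = 439 N.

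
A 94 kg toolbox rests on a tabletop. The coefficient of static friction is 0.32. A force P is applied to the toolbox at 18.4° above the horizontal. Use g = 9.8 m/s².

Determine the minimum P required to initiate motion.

P ≈ 281 N

N = m g − P sin α (the pull lifts the toolbox).
At impending slip, P cos α = μ_s N = μ_s (m g − P sin α).
Solving: P (cos α + μ_s sin α) = μ_s m g → P = 0.32×921/(cos 18.4° + 0.32 sin 18.4°) = 295/1.05 = 281 N.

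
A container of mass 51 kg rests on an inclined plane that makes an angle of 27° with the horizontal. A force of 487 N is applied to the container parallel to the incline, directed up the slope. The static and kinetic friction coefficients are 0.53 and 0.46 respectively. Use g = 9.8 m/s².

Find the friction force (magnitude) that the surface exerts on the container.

Normal force: N = m g cos θ = 51 × 9.8 × cos 27° = 445.3 N.
For equilibrium along the incline the friction force must supply f = m g sin θ − P = 226.9 − 487 = -260.1 N (positive meaning up-slope).
Static friction can supply at most μ_s N = 236 N.
|-260.1| exceeds 236 N, so the container slips up-slope; friction is kinetic, f = μ_k N = 0.46×445.3 = 205 N.

f ≈ 205 N (down the incline)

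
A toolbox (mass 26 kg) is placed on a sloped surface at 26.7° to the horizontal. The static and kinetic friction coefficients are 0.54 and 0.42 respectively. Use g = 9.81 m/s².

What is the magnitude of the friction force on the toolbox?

Perpendicular to the surface, N = m g cos θ = 26·9.81·cos 26.7° = 227.9 N.
Along the slope the weight component is m g sin θ = 114.6 N; friction must supply exactly this, acting up-slope.
The static-friction ceiling is μ_s N = 0.54 × 227.9 = 123 N.
Since |114.6| ≤ 123 N, the toolbox remains in static equilibrium and friction takes exactly the required value.

f ≈ 115 N (up the incline)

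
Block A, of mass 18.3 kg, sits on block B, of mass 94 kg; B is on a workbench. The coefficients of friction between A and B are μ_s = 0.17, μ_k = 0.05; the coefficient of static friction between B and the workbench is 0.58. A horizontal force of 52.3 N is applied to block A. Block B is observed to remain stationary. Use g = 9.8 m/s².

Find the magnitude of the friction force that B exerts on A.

f ≈ 8.97 N

Between the blocks, N₁ = m_A g = 179.3 N.
Maximum static friction on A from B: μ_s N₁ = 0.17×179.3 = 30.49 N.
Since P = 52.3 N > 30.49 N, A slides on B; the A–B friction is kinetic: f₁ = μ_k N₁ = 0.05×179.3 = 8.97 N.
B experiences an equal 8.97 N forward from A (third law). B is in equilibrium, so the floor supplies f₂ = 8.97 N of static friction (limit μ_s(m_A+m_B)g = 638.3 N, not exceeded).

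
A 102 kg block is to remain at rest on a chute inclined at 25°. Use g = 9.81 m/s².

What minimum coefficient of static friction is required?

At the slip threshold m g sin θ = μ_s m g cos θ, so μ_s,min = tan θ.
μ_s,min = tan 25° = 0.466.

μ_s,min ≈ 0.466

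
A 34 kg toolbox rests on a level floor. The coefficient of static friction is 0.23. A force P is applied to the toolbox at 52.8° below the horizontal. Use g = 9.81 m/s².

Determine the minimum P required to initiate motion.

P ≈ 182 N

N = m g + P sin α (the push presses the toolbox into the level floor).
At impending slip, P cos α = μ_s N = μ_s (m g + P sin α).
Solving: P (cos α − μ_s sin α) = μ_s m g → P = 0.23×334/(cos 52.8° − 0.23 sin 52.8°) = 76.7/0.4214 = 182 N.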